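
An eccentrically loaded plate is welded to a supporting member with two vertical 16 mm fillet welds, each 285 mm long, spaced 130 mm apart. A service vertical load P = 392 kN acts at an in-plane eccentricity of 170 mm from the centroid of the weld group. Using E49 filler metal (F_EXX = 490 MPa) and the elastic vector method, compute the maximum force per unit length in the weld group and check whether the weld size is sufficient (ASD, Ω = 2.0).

f_max ≈ 2050 N/mm; NOT adequate

Total weld length L_w = 570 mm. Treat welds as unit-width lines.
Polar moment about centroid: J = 2[d³/12 + d(b/2)²] = 2[285³/12 + 285×65²] = 6266000 mm³.
Direct shear f_v = P/L_w = 392×10³ / 570 = 687.7 N/mm (vertical).
Torsion M = P·e = 392×10³ × 170 = 66640000 N·mm.
Critical point at (x, y) = (65, 142.5) from centroid. f_tx = M·y/J = 1515 N/mm; f_ty = M·x/J = 691.2 N/mm.
Resultant f_max = √[f_tx² + (f_v + f_ty)²] = √[1515² + (687.7 + 691.2)²] = 2049 N/mm.
Capacity per unit length: r_n/Ω = (1/2.0) × 0.6 × 490 × (0.707 × 16) = 1663 N/mm.
2049 > 1663 → NOT adequate.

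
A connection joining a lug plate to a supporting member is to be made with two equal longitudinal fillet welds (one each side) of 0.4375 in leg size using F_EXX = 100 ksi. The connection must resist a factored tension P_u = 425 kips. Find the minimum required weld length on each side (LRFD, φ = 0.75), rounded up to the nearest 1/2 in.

L = 15.5 in on each side

Throat t_e = 0.707 × 0.4375 = 0.3093 in.
φr_n = 0.75 × 0.6 × 100 × 0.3093 = 13.92 kips/in.
L_req = P_u / φr_n = 425 / 13.92 = 30.53 in total.
Per side: 30.53 / 2 = 15.27 in.
Round up → use L = 15.5 in on each side.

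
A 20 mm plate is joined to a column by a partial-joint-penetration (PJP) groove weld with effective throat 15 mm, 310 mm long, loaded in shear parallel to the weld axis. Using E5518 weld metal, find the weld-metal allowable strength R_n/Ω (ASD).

E55XX → F_EXX = 550 MPa.
Effective throat (given) t_e = 15 mm.
A_we = 15 × 310 = 4650 mm².
F_nw = 0.6 F_EXX = 330 MPa.
R_n/Ω = (330 × 4650) / 2.0 × 10⁻³ = 767.2 kN.

R_n/Ω ≈ 767 kN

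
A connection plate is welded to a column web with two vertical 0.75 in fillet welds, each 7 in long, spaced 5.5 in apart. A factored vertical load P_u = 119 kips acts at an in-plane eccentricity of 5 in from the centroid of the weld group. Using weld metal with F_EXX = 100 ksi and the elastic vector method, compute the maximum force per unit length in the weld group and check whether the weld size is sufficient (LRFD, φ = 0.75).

Total weld length L_w = 14 in. Treat welds as unit-width lines.
Polar moment about centroid: J = 2[d³/12 + d(b/2)²] = 2[7³/12 + 7×2.75²] = 163 in³.
Direct shear f_v = P/L_w = 119 / 14 = 8.5 kip/in (vertical).
Torsion M = P·e = 119 × 5 = 595 kip·in.
Critical point at (x, y) = (2.75, 3.5) from centroid. f_tx = M·y/J = 12.77 kip/in; f_ty = M·x/J = 10.04 kip/in.
Resultant f_max = √[f_tx² + (f_v + f_ty)²] = √[12.77² + (8.5 + 10.04)²] = 22.51 kip/in.
Capacity per unit length: φr_n = 0.75 × 0.6 × 100 × (0.707 × 0.75) = 23.86 kip/in.
22.51 ≤ 23.86 → adequate.

f_max ≈ 22.5 kip/in; adequate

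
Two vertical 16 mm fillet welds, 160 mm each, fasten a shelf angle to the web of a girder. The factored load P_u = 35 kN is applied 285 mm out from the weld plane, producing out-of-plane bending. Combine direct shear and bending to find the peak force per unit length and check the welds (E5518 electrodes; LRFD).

f_max ≈ 1170 N/mm; adequate

E55XX → F_EXX = 550 MPa.
L_w = 2 × 160 = 320 mm; section modulus (unit throat) S = 2 × L²/6 = 8533 mm².
Direct shear f_v = P/L_w = 35×10³/320 = 109.4 N/mm.
Moment M = P × e = 35×10³ × 285 = 9975000 N·mm; bending f_b = M/S = 1169 N/mm.
f_max = √(f_v² + f_b²) = √(109.4² + 1169²) = 1174 N/mm.
φr_n = 0.75 × 0.6 × 550 × (0.707 × 16) = 2800 N/mm → adequate.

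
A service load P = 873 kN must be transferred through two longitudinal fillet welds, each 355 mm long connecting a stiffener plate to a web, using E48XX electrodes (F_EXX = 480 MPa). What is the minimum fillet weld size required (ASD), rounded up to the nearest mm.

w = 13 mm

Total weld length L = 710 mm.
Required throat t_e = P × Ω / (0.6 F_EXX × L) = 873 × 2.0 / (0.6 × 480 × 710 × 10⁻³) = 8.539 mm.
Required leg w = t_e / 0.707 = 12.08 mm → use 13 mm.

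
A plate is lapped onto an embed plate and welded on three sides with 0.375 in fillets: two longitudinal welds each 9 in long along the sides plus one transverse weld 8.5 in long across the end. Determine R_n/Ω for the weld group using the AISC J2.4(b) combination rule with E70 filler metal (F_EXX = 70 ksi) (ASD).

R_n/Ω ≈ 156 kips

t_e = 0.707 × 0.375 = 0.2651 in.
R_nwl = 0.6 × 70 × 0.2651 × 18 = 200.4 kips (longitudinal, 2 welds).
R_nwt = 0.6 × 70 × 0.2651 × 8.5 = 94.65 kips (transverse, base value).
(i) R_nwl + R_nwt = 295.1 kips; (ii) 0.85 R_nwl + 1.5 R_nwt = 312.3 kips.
R_n = max = 312.3 kips [governs: (ii)]; R_n/Ω = 156.2 kips.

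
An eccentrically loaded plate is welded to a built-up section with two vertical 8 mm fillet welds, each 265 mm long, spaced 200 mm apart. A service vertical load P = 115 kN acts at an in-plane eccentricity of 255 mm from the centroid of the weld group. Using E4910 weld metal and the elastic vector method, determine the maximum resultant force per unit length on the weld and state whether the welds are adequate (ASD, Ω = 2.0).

f_max ≈ 731 N/mm; adequate

E49XX → F_EXX = 490 MPa.
Total weld length L_w = 530 mm. Treat welds as unit-width lines.
Polar moment about centroid: J = 2[d³/12 + d(b/2)²] = 2[265³/12 + 265×100²] = 8402000 mm³.
Direct shear f_v = P/L_w = 115×10³ / 530 = 217 N/mm (vertical).
Torsion M = P·e = 115×10³ × 255 = 29325000 N·mm.
Critical point at (x, y) = (100, 132.5) from centroid. f_tx = M·y/J = 462.5 N/mm; f_ty = M·x/J = 349 N/mm.
Resultant f_max = √[f_tx² + (f_v + f_ty)²] = √[462.5² + (217 + 349)²] = 730.9 N/mm.
Capacity per unit length: r_n/Ω = (1/2.0) × 0.6 × 490 × (0.707 × 8) = 831.4 N/mm.
730.9 ≤ 831.4 → adequate.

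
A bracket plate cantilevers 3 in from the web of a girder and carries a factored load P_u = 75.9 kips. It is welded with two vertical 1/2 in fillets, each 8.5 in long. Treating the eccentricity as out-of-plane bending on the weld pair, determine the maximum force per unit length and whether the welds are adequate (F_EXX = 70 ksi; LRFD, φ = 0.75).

f_max ≈ 10.5 kip/in; adequate

L_w = 2 × 8.5 = 17 in; section modulus (unit throat) S = 2 × L²/6 = 24.08 in².
Direct shear f_v = P/L_w = 75.9/17 = 4.465 kip/in.
Moment M = P × e = 75.9 × 3 = 227.7 kip·in; bending f_b = M/S = 9.455 kip/in.
f_max = √(f_v² + f_b²) = √(4.465² + 9.455²) = 10.46 kip/in.
φr_n = 0.75 × 0.6 × 70 × (0.707 × 0.5) = 11.14 kip/in → adequate.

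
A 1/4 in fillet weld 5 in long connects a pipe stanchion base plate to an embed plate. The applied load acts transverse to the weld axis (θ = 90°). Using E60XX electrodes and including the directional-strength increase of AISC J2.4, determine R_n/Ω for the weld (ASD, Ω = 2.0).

E60XX → F_EXX = 60 ksi.
t_e = 0.707 × 0.25 = 0.1767 in; A_we = 0.1767 × 5 = 0.8837 in².
Directional factor: 1.0 + 0.5 sin^1.5(90°) = 1.5.
F_nw = 0.6 × 60 × 1.5 = 54 ksi.
R_n/Ω = (54 × 0.8837) / 2.0 = 23.86 kips.

R_n/Ω ≈ 23.9 kips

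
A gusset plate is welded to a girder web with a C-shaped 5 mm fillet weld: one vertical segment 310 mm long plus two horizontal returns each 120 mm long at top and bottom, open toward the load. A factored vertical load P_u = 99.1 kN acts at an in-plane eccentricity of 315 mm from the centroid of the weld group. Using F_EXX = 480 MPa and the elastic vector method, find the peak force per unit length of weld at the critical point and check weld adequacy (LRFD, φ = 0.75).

Total weld length L_w = 550 mm. Treat welds as unit-width lines.
Centroid: x̄ = 2×120×60 / 550 = 26.18 mm from the vertical weld.
Polar moment about centroid: J = I_x + I_y = [310³/12 + 2×120×155²] + [310×26.18² + 2(120³/12 + 120×33.82²)] = 9024000 mm³.
Direct shear f_v = P/L_w = 99.1×10³ / 550 = 180.2 N/mm (vertical).
Torsion M = P·e = 99.1×10³ × 315 = 31216000 N·mm.
Critical point at (x, y) = (93.82, 155) from centroid. f_tx = M·y/J = 536.2 N/mm; f_ty = M·x/J = 324.6 N/mm.
Resultant f_max = √[f_tx² + (f_v + f_ty)²] = √[536.2² + (180.2 + 324.6)²] = 736.4 N/mm.
Capacity per unit length: φr_n = 0.75 × 0.6 × 480 × (0.707 × 5) = 763.6 N/mm.
736.4 ≤ 763.6 → adequate.

f_max ≈ 736 N/mm; adequate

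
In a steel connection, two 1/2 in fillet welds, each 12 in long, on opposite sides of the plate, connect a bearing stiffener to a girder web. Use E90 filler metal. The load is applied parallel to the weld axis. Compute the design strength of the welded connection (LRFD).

φR_n ≈ 344 kip

E90XX → F_EXX = 90 ksi.
Effective throat t_e = 0.707 × 0.5 = 0.3535 in.
Total length L = 24 in; A_we = 0.3535 × 24 = 8.484 in².
F_nw = 0.6 F_EXX = 0.6 × 90 = 54 ksi.
φR_n = 0.75 × 54 × 8.484 = 343.6 kip.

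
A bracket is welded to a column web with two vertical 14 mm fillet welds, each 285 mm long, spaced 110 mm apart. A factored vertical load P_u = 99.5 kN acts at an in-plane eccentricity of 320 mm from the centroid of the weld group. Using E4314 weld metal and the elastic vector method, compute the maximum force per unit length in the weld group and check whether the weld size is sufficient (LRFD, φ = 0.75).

f_max ≈ 948 N/mm; adequate

E43XX → F_EXX = 430 MPa.
Total weld length L_w = 570 mm. Treat welds as unit-width lines.
Polar moment about centroid: J = 2[d³/12 + d(b/2)²] = 2[285³/12 + 285×55²] = 5582000 mm³.
Direct shear f_v = P/L_w = 99.5×10³ / 570 = 174.6 N/mm (vertical).
Torsion M = P·e = 99.5×10³ × 320 = 31840000 N·mm.
Critical point at (x, y) = (55, 142.5) from centroid. f_tx = M·y/J = 812.8 N/mm; f_ty = M·x/J = 313.7 N/mm.
Resultant f_max = √[f_tx² + (f_v + f_ty)²] = √[812.8² + (174.6 + 313.7)²] = 948.1 N/mm.
Capacity per unit length: φr_n = 0.75 × 0.6 × 430 × (0.707 × 14) = 1915 N/mm.
948.1 ≤ 1915 → adequate.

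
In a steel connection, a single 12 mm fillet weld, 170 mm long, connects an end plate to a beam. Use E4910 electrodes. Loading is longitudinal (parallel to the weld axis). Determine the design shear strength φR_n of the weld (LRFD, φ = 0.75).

φR_n ≈ 318 kN

E49XX → F_EXX = 490 MPa.
Effective throat t_e = 0.707 × 12 = 8.484 mm.
Total length L = 170 mm; A_we = 8.484 × 170 = 1442 mm².
F_nw = 0.6 F_EXX = 0.6 × 490 = 294 MPa.
φR_n = 0.75 × 294 × 1442 × 10⁻³ = 318 kN.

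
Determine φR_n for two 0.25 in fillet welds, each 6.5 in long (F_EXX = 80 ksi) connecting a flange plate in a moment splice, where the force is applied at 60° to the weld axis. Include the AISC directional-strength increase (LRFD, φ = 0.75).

φR_n ≈ 116 kip

t_e = 0.707 × 0.25 = 0.1767 in; A_we = 0.1767 × 13 = 2.298 in².
Directional factor: 1.0 + 0.5 sin^1.5(60°) = 1.403.
F_nw = 0.6 × 80 × 1.403 = 67.34 ksi.
φR_n = 0.75 × 67.34 × 2.298 = 116.1 kip.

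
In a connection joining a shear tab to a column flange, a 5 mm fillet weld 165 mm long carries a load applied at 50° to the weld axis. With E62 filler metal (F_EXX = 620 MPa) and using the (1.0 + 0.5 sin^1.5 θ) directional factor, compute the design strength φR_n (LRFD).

φR_n ≈ 217 kN

t_e = 0.707 × 5 = 3.535 mm; A_we = 3.535 × 165 = 583.3 mm².
Directional factor: 1.0 + 0.5 sin^1.5(50°) = 1.335.
F_nw = 0.6 × 620 × 1.335 = 496.7 MPa.
φR_n = 0.75 × 496.7 × 583.3 × 10⁻³ = 217.3 kN.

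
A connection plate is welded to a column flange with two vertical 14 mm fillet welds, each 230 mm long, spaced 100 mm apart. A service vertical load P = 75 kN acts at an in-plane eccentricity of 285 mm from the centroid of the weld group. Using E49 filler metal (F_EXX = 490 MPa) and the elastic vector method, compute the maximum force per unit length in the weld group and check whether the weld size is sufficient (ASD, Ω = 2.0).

f_max ≈ 921 N/mm; adequate

Total weld length L_w = 460 mm. Treat welds as unit-width lines.
Polar moment about centroid: J = 2[d³/12 + d(b/2)²] = 2[230³/12 + 230×50²] = 3178000 mm³.
Direct shear f_v = P/L_w = 75×10³ / 460 = 163 N/mm (vertical).
Torsion M = P·e = 75×10³ × 285 = 21375000 N·mm.
Critical point at (x, y) = (50, 115) from centroid. f_tx = M·y/J = 773.5 N/mm; f_ty = M·x/J = 336.3 N/mm.
Resultant f_max = √[f_tx² + (f_v + f_ty)²] = √[773.5² + (163 + 336.3)²] = 920.7 N/mm.
Capacity per unit length: r_n/Ω = (1/2.0) × 0.6 × 490 × (0.707 × 14) = 1455 N/mm.
920.7 ≤ 1455 → adequate.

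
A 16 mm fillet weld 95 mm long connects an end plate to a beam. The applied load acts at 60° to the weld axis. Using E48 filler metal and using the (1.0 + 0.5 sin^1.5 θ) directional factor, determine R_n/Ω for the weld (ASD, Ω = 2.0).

R_n/Ω ≈ 217 kN

E48XX → F_EXX = 480 MPa.
t_e = 0.707 × 16 = 11.31 mm; A_we = 11.31 × 95 = 1075 mm².
Directional factor: 1.0 + 0.5 sin^1.5(60°) = 1.403.
F_nw = 0.6 × 480 × 1.403 = 404.1 MPa.
R_n/Ω = (404.1 × 1075) / 2.0 × 10⁻³ = 217.1 kN.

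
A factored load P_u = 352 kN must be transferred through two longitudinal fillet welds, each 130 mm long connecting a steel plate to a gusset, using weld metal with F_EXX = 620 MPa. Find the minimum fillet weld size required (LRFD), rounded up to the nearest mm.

w = 7 mm

Total weld length L = 260 mm.
Required throat t_e = P_u / (φ × 0.6 F_EXX × L) = 352 / (0.75 × 0.6 × 620 × 260 × 10⁻³) = 4.852 mm.
Required leg w = t_e / 0.707 = 6.864 mm → use 7 mm.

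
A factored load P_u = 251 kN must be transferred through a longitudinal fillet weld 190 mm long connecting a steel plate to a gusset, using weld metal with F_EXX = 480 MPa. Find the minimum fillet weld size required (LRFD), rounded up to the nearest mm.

w = 9 mm

Total weld length L = 190 mm.
Required throat t_e = P_u / (φ × 0.6 F_EXX × L) = 251 / (0.75 × 0.6 × 480 × 190 × 10⁻³) = 6.116 mm.
Required leg w = t_e / 0.707 = 8.651 mm → use 9 mm.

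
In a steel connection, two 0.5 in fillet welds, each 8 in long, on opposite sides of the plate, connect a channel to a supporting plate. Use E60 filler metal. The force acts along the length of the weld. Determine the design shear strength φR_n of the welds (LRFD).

E60XX → F_EXX = 60 ksi.
Effective throat t_e = 0.707 × 0.5 = 0.3535 in.
Total length L = 16 in; A_we = 0.3535 × 16 = 5.656 in².
F_nw = 0.6 F_EXX = 0.6 × 60 = 36 ksi.
φR_n = 0.75 × 36 × 5.656 = 152.7 kips.

φR_n ≈ 153 kips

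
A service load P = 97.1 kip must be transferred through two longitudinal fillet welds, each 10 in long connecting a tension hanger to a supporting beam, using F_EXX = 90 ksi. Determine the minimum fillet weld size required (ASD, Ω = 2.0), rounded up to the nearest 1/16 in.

Total weld length L = 20 in.
Required throat t_e = P × Ω / (0.6 F_EXX × L) = 97.1 × 2.0 / (0.6 × 90 × 20) = 0.1798 in.
Required leg w = t_e / 0.707 = 0.2543 in → use 5/16 in.

w = 5/16 in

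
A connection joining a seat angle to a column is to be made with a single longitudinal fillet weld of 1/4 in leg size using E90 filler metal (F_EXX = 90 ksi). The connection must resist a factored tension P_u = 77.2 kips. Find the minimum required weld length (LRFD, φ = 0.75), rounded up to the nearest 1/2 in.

L = 11 in

Throat t_e = 0.707 × 0.25 = 0.1767 in.
φr_n = 0.75 × 0.6 × 90 × 0.1767 = 7.158 kips/in.
L_req = P_u / φr_n = 77.2 / 7.158 = 10.78 in total.
Round up → use L = 11 in.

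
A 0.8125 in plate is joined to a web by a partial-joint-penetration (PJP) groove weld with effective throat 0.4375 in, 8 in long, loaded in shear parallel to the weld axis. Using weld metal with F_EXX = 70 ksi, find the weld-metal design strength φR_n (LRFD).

φR_n ≈ 110 kips

Effective throat (given) t_e = 0.4375 in.
A_we = 0.4375 × 8 = 3.5 in².
F_nw = 0.6 F_EXX = 42 ksi.
φR_n = 0.75 × 42 × 3.5 = 110.2 kips.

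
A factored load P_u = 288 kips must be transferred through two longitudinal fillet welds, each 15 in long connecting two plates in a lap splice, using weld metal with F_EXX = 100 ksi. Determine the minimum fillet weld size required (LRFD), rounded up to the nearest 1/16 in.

w = 5/16 in

Total weld length L = 30 in.
Required throat t_e = P_u / (φ × 0.6 F_EXX × L) = 288 / (0.75 × 0.6 × 100 × 30) = 0.2133 in.
Required leg w = t_e / 0.707 = 0.3017 in → use 5/16 in.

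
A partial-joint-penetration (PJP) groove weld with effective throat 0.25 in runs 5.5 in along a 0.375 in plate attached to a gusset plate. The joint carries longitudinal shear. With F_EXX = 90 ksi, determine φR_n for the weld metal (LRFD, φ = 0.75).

Effective throat (given) t_e = 0.25 in.
A_we = 0.25 × 5.5 = 1.375 in².
F_nw = 0.6 F_EXX = 54 ksi.
φR_n = 0.75 × 54 × 1.375 = 55.69 kip.

φR_n ≈ 55.7 kip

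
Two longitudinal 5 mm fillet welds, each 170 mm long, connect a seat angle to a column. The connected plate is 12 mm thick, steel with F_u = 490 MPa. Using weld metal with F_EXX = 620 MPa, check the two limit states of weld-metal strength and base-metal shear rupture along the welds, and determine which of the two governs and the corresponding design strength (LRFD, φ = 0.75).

φR_n ≈ 335 kN (weld metal governs)

t_e = 0.707 × 5 = 3.535 mm; L = 340 mm.
Weld metal: φR_n = 0.75 × 0.6 × 620 × 3.535 × 340 × 10⁻³ = 335.3 kN.
Base metal (shear rupture): φR_n = 0.75 × 0.6 × 490 × 12 × 340 × 10⁻³ = 899.6 kN.
Governing: weld metal.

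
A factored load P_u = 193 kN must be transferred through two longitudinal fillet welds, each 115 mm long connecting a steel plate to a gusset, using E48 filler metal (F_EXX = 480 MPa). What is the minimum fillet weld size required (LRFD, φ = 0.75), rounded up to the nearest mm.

Total weld length L = 230 mm.
Required throat t_e = P_u / (φ × 0.6 F_EXX × L) = 193 / (0.75 × 0.6 × 480 × 230 × 10⁻³) = 3.885 mm.
Required leg w = t_e / 0.707 = 5.495 mm → use 6 mm.

w = 6 mm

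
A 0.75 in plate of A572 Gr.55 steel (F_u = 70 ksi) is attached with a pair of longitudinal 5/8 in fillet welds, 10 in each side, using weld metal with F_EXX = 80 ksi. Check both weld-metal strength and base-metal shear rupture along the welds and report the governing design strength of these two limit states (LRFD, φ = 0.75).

φR_n ≈ 318 kips (weld metal governs)

t_e = 0.707 × 0.625 = 0.4419 in; L = 20 in.
Weld metal: φR_n = 0.75 × 0.6 × 80 × 0.4419 × 20 = 318.1 kips.
Base metal (shear rupture): φR_n = 0.75 × 0.6 × 70 × 0.75 × 20 = 472.5 kips.
Governing: weld metal.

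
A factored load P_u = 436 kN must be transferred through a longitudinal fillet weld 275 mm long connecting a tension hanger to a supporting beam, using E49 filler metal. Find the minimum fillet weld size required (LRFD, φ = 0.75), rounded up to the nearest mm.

w = 11 mm

E49XX → F_EXX = 490 MPa.
Total weld length L = 275 mm.
Required throat t_e = P_u / (φ × 0.6 F_EXX × L) = 436 / (0.75 × 0.6 × 490 × 275 × 10⁻³) = 7.19 mm.
Required leg w = t_e / 0.707 = 10.17 mm → use 11 mm.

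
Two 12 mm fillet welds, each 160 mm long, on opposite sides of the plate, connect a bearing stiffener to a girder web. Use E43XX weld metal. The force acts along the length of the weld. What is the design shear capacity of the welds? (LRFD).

φR_n ≈ 525 kN

E43XX → F_EXX = 430 MPa.
Effective throat t_e = 0.707 × 12 = 8.484 mm.
Total length L = 320 mm; A_we = 8.484 × 320 = 2715 mm².
F_nw = 0.6 F_EXX = 0.6 × 430 = 258 MPa.
φR_n = 0.75 × 258 × 2715 × 10⁻³ = 525.3 kN.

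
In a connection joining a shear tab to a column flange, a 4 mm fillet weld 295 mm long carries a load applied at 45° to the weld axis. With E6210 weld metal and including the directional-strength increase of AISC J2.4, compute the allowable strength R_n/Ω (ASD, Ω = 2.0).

R_n/Ω ≈ 201 kN

E62XX → F_EXX = 620 MPa.
t_e = 0.707 × 4 = 2.828 mm; A_we = 2.828 × 295 = 834.3 mm².
Directional factor: 1.0 + 0.5 sin^1.5(45°) = 1.297.
F_nw = 0.6 × 620 × 1.297 = 482.6 MPa.
R_n/Ω = (482.6 × 834.3) / 2.0 × 10⁻³ = 201.3 kN.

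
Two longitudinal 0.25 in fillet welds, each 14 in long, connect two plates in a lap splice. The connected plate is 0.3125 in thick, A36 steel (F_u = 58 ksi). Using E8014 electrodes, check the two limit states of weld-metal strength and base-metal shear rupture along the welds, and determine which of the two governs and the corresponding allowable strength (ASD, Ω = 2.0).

E80XX → F_EXX = 80 ksi.
t_e = 0.707 × 0.25 = 0.1767 in; L = 28 in.
Weld metal: R_n/Ω = (1/2.0) × 0.6 × 80 × 0.1767 × 28 = 118.8 kips.
Base metal (shear rupture): R_n/Ω = (1/2.0) × 0.6 × 58 × 0.3125 × 28 = 152.2 kips.
Governing: weld metal.

R_n/Ω ≈ 119 kips (weld metal governs)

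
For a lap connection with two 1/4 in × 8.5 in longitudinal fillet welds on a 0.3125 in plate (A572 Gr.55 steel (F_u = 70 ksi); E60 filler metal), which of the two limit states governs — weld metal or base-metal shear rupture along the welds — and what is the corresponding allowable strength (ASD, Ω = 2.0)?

E60XX → F_EXX = 60 ksi.
t_e = 0.707 × 0.25 = 0.1767 in; L = 17 in.
Weld metal: R_n/Ω = (1/2.0) × 0.6 × 60 × 0.1767 × 17 = 54.09 kips.
Base metal (shear rupture): R_n/Ω = (1/2.0) × 0.6 × 70 × 0.3125 × 17 = 111.6 kips.
Governing: weld metal.

R_n/Ω ≈ 54.1 kips (weld metal governs)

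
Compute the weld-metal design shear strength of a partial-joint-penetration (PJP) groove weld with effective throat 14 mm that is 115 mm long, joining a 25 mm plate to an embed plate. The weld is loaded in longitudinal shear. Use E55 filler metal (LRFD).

φR_n ≈ 398 kN

E55XX → F_EXX = 550 MPa.
Effective throat (given) t_e = 14 mm.
A_we = 14 × 115 = 1610 mm².
F_nw = 0.6 F_EXX = 330 MPa.
φR_n = 0.75 × 330 × 1610 × 10⁻³ = 398.5 kN.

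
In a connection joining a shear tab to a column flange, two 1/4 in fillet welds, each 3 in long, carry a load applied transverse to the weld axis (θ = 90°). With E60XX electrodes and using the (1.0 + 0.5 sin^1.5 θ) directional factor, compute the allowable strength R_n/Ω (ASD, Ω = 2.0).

E60XX → F_EXX = 60 ksi.
t_e = 0.707 × 0.25 = 0.1767 in; A_we = 0.1767 × 6 = 1.06 in².
Directional factor: 1.0 + 0.5 sin^1.5(90°) = 1.5.
F_nw = 0.6 × 60 × 1.5 = 54 ksi.
R_n/Ω = (54 × 1.06) / 2.0 = 28.63 kip.

R_n/Ω ≈ 28.6 kip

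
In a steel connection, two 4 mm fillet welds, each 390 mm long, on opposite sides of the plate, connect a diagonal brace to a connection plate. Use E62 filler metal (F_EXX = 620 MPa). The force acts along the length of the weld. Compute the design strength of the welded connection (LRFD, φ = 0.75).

φR_n ≈ 615 kN

Effective throat t_e = 0.707 × 4 = 2.828 mm.
Total length L = 780 mm; A_we = 2.828 × 780 = 2206 mm².
F_nw = 0.6 F_EXX = 0.6 × 620 = 372 MPa.
φR_n = 0.75 × 372 × 2206 × 10⁻³ = 615.4 kN.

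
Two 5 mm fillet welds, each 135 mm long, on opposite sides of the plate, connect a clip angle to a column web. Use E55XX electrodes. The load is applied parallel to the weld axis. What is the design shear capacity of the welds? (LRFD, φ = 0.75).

φR_n ≈ 236 kN

E55XX → F_EXX = 550 MPa.
Effective throat t_e = 0.707 × 5 = 3.535 mm.
Total length L = 270 mm; A_we = 3.535 × 270 = 954.4 mm².
F_nw = 0.6 F_EXX = 0.6 × 550 = 330 MPa.
φR_n = 0.75 × 330 × 954.4 × 10⁻³ = 236.2 kN.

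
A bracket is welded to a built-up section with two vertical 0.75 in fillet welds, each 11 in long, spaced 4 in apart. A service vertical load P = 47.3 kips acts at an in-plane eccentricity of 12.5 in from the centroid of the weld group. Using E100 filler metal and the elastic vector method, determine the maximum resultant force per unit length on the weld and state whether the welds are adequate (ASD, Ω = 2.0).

f_max ≈ 12.1 kip/in; adequate

E100XX → F_EXX = 100 ksi.
Total weld length L_w = 22 in. Treat welds as unit-width lines.
Polar moment about centroid: J = 2[d³/12 + d(b/2)²] = 2[11³/12 + 11×2²] = 309.8 in³.
Direct shear f_v = P/L_w = 47.3 / 22 = 2.15 kip/in (vertical).
Torsion M = P·e = 47.3 × 12.5 = 591.25 kip·in.
Critical point at (x, y) = (2, 5.5) from centroid. f_tx = M·y/J = 10.5 kip/in; f_ty = M·x/J = 3.817 kip/in.
Resultant f_max = √[f_tx² + (f_v + f_ty)²] = √[10.5² + (2.15 + 3.817)²] = 12.07 kip/in.
Capacity per unit length: r_n/Ω = (1/2.0) × 0.6 × 100 × (0.707 × 0.75) = 15.91 kip/in.
12.07 ≤ 15.91 → adequate.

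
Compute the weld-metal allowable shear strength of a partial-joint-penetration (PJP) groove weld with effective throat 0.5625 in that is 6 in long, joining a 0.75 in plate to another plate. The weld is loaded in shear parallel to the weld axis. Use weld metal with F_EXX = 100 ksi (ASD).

R_n/Ω ≈ 101 kip

Effective throat (given) t_e = 0.5625 in.
A_we = 0.5625 × 6 = 3.375 in².
F_nw = 0.6 F_EXX = 60 ksi.
R_n/Ω = (60 × 3.375) / 2.0 = 101.2 kip.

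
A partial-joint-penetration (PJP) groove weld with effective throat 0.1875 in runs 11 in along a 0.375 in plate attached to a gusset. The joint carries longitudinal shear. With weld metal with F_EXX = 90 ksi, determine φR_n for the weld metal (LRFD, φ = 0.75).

Effective throat (given) t_e = 0.1875 in.
A_we = 0.1875 × 11 = 2.062 in².
F_nw = 0.6 F_EXX = 54 ksi.
φR_n = 0.75 × 54 × 2.062 = 83.53 kips.

φR_n ≈ 83.5 kips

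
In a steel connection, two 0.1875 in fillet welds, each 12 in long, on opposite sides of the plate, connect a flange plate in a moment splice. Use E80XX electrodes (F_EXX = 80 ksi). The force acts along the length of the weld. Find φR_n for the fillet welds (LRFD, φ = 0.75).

φR_n ≈ 115 kips

Effective throat t_e = 0.707 × 0.1875 = 0.1326 in.
Total length L = 24 in; A_we = 0.1326 × 24 = 3.181 in².
F_nw = 0.6 F_EXX = 0.6 × 80 = 48 ksi.
φR_n = 0.75 × 48 × 3.181 = 114.5 kips.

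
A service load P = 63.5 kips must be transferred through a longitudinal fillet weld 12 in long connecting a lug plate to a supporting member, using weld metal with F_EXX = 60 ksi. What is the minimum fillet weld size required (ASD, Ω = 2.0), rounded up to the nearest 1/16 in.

w = 7/16 in

Total weld length L = 12 in.
Required throat t_e = P × Ω / (0.6 F_EXX × L) = 63.5 × 2.0 / (0.6 × 60 × 12) = 0.294 in.
Required leg w = t_e / 0.707 = 0.4158 in → use 7/16 in.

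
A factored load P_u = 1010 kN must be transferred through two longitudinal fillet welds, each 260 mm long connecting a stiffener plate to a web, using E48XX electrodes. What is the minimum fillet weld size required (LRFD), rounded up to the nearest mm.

E48XX → F_EXX = 480 MPa.
Total weld length L = 520 mm.
Required throat t_e = P_u / (φ × 0.6 F_EXX × L) = 1010 / (0.75 × 0.6 × 480 × 520 × 10⁻³) = 8.992 mm.
Required leg w = t_e / 0.707 = 12.72 mm → use 13 mm.

w = 13 mm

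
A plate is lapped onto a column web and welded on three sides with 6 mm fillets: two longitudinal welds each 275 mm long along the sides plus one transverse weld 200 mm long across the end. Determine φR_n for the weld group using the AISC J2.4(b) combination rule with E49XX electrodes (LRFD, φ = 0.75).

E49XX → F_EXX = 490 MPa.
t_e = 0.707 × 6 = 4.242 mm.
R_nwl = 0.6 × 490 × 4.242 × 550 × 10⁻³ = 685.9 kN (longitudinal, 2 welds).
R_nwt = 0.6 × 490 × 4.242 × 200 × 10⁻³ = 249.4 kN (transverse, base value).
(i) R_nwl + R_nwt = 935.4 kN; (ii) 0.85 R_nwl + 1.5 R_nwt = 957.2 kN.
R_n = max = 957.2 kN [governs: (ii)]; φR_n = 717.9 kN.

φR_n ≈ 718 kN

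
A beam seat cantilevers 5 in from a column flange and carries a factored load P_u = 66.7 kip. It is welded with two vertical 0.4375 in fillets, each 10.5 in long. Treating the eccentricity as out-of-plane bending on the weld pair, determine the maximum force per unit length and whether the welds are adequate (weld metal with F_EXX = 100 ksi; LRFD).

L_w = 2 × 10.5 = 21 in; section modulus (unit throat) S = 2 × L²/6 = 36.75 in².
Direct shear f_v = P/L_w = 66.7/21 = 3.176 kip/in.
Moment M = P × e = 66.7 × 5 = 333.5 kip·in; bending f_b = M/S = 9.075 kip/in.
f_max = √(f_v² + f_b²) = √(3.176² + 9.075²) = 9.615 kip/in.
φr_n = 0.75 × 0.6 × 100 × (0.707 × 0.4375) = 13.92 kip/in → adequate.

f_max ≈ 9.61 kip/in; adequate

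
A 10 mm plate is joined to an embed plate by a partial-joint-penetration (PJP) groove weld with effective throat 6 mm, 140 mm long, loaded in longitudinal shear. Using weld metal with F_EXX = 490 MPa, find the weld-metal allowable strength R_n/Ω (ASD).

R_n/Ω ≈ 123 kN

Effective throat (given) t_e = 6 mm.
A_we = 6 × 140 = 840 mm².
F_nw = 0.6 F_EXX = 294 MPa.
R_n/Ω = (294 × 840) / 2.0 × 10⁻³ = 123.5 kN.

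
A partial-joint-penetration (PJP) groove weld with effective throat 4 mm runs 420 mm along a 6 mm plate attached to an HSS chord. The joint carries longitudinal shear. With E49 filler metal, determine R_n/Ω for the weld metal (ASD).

R_n/Ω ≈ 247 kN

E49XX → F_EXX = 490 MPa.
Effective throat (given) t_e = 4 mm.
A_we = 4 × 420 = 1680 mm².
F_nw = 0.6 F_EXX = 294 MPa.
R_n/Ω = (294 × 1680) / 2.0 × 10⁻³ = 247 kN.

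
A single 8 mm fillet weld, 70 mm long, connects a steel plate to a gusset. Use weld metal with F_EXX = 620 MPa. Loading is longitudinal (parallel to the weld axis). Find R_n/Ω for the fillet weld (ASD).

Effective throat t_e = 0.707 × 8 = 5.656 mm.
Total length L = 70 mm; A_we = 5.656 × 70 = 395.9 mm².
F_nw = 0.6 F_EXX = 0.6 × 620 = 372 MPa.
R_n = 372 × 395.9 × 10⁻³ = 147.3 kN; R_n/Ω = 147.3/2.0 = 73.64 kN.

R_n/Ω ≈ 73.6 kN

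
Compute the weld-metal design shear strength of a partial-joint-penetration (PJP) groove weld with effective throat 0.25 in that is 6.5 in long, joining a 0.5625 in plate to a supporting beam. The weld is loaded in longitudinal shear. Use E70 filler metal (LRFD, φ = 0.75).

E70XX → F_EXX = 70 ksi.
Effective throat (given) t_e = 0.25 in.
A_we = 0.25 × 6.5 = 1.625 in².
F_nw = 0.6 F_EXX = 42 ksi.
φR_n = 0.75 × 42 × 1.625 = 51.19 kip.

φR_n ≈ 51.2 kip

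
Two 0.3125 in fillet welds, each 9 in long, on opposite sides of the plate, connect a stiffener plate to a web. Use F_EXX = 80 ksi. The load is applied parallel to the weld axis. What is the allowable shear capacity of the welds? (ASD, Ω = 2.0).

Effective throat t_e = 0.707 × 0.3125 = 0.2209 in.
Total length L = 18 in; A_we = 0.2209 × 18 = 3.977 in².
F_nw = 0.6 F_EXX = 0.6 × 80 = 48 ksi.
R_n = 48 × 3.977 = 190.9 kips; R_n/Ω = 190.9/2.0 = 95.44 kips.

R_n/Ω ≈ 95.4 kips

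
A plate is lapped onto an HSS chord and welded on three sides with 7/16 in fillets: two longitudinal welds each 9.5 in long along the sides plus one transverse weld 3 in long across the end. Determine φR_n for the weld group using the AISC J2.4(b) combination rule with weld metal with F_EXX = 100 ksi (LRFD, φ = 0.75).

φR_n ≈ 306 kip

t_e = 0.707 × 0.4375 = 0.3093 in.
R_nwl = 0.6 × 100 × 0.3093 × 19 = 352.6 kip (longitudinal, 2 welds).
R_nwt = 0.6 × 100 × 0.3093 × 3 = 55.68 kip (transverse, base value).
(i) R_nwl + R_nwt = 408.3 kip; (ii) 0.85 R_nwl + 1.5 R_nwt = 383.2 kip.
R_n = max = 408.3 kip [governs: (i)]; φR_n = 306.2 kip.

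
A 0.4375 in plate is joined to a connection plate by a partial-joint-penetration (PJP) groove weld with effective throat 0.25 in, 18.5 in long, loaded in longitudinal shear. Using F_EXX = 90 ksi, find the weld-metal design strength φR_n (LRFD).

Effective throat (given) t_e = 0.25 in.
A_we = 0.25 × 18.5 = 4.625 in².
F_nw = 0.6 F_EXX = 54 ksi.
φR_n = 0.75 × 54 × 4.625 = 187.3 kip.

φR_n ≈ 187 kip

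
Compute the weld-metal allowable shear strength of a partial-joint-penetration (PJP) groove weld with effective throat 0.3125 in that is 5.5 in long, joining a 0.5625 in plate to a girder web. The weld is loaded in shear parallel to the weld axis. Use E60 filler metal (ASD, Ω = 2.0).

E60XX → F_EXX = 60 ksi.
Effective throat (given) t_e = 0.3125 in.
A_we = 0.3125 × 5.5 = 1.719 in².
F_nw = 0.6 F_EXX = 36 ksi.
R_n/Ω = (36 × 1.719) / 2.0 = 30.94 kip.

R_n/Ω ≈ 30.9 kip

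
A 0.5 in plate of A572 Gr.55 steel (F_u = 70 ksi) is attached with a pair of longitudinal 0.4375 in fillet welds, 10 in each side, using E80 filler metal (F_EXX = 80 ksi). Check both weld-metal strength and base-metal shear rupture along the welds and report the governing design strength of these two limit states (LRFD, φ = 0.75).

φR_n ≈ 223 kips (weld metal governs)

t_e = 0.707 × 0.4375 = 0.3093 in; L = 20 in.
Weld metal: φR_n = 0.75 × 0.6 × 80 × 0.3093 × 20 = 222.7 kips.
Base metal (shear rupture): φR_n = 0.75 × 0.6 × 70 × 0.5 × 20 = 315 kips.
Governing: weld metal.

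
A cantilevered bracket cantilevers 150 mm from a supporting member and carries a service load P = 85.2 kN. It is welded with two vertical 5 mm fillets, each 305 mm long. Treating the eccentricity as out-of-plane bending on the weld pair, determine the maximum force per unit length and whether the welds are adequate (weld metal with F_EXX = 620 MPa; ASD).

f_max ≈ 435 N/mm; adequate

L_w = 2 × 305 = 610 mm; section modulus (unit throat) S = 2 × L²/6 = 31010 mm².
Direct shear f_v = P/L_w = 85.2×10³/610 = 139.7 N/mm.
Moment M = P × e = 85.2×10³ × 150 = 12780000 N·mm; bending f_b = M/S = 412.1 N/mm.
f_max = √(f_v² + f_b²) = √(139.7² + 412.1²) = 435.2 N/mm.
r_n/Ω = (1/2.0) × 0.6 × 620 × (0.707 × 5) = 657.5 N/mm → adequate.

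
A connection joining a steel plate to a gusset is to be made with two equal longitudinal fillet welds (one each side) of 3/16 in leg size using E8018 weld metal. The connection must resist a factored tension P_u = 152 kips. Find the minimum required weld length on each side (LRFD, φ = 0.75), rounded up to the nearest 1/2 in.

L = 16 in on each side

E80XX → F_EXX = 80 ksi.
Throat t_e = 0.707 × 0.1875 = 0.1326 in.
φr_n = 0.75 × 0.6 × 80 × 0.1326 = 4.772 kips/in.
L_req = P_u / φr_n = 152 / 4.772 = 31.85 in total.
Per side: 31.85 / 2 = 15.93 in.
Round up → use L = 16 in on each side.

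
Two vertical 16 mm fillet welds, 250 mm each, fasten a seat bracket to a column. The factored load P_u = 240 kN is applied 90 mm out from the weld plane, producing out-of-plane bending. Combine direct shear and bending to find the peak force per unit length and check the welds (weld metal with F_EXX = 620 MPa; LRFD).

f_max ≈ 1140 N/mm; adequate

L_w = 2 × 250 = 500 mm; section modulus (unit throat) S = 2 × L²/6 = 20830 mm².
Direct shear f_v = P/L_w = 240×10³/500 = 480 N/mm.
Moment M = P × e = 240×10³ × 90 = 21600000 N·mm; bending f_b = M/S = 1037 N/mm.
f_max = √(f_v² + f_b²) = √(480² + 1037²) = 1143 N/mm.
φr_n = 0.75 × 0.6 × 620 × (0.707 × 16) = 3156 N/mm → adequate.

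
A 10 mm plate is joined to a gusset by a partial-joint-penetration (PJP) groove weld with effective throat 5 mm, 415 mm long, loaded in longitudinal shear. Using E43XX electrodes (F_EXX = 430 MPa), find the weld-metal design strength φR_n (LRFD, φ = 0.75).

Effective throat (given) t_e = 5 mm.
A_we = 5 × 415 = 2075 mm².
F_nw = 0.6 F_EXX = 258 MPa.
φR_n = 0.75 × 258 × 2075 × 10⁻³ = 401.5 kN.

φR_n ≈ 402 kN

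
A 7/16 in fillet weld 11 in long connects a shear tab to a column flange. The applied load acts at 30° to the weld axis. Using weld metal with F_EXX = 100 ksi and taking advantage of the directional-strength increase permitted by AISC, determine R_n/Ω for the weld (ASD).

R_n/Ω ≈ 120 kip

t_e = 0.707 × 0.4375 = 0.3093 in; A_we = 0.3093 × 11 = 3.402 in².
Directional factor: 1.0 + 0.5 sin^1.5(30°) = 1.177.
F_nw = 0.6 × 100 × 1.177 = 70.61 ksi.
R_n/Ω = (70.61 × 3.402) / 2.0 = 120.1 kip.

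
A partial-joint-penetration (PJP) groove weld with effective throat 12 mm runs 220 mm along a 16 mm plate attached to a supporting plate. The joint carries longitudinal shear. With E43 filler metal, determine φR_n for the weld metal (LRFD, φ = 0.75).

φR_n ≈ 511 kN

E43XX → F_EXX = 430 MPa.
Effective throat (given) t_e = 12 mm.
A_we = 12 × 220 = 2640 mm².
F_nw = 0.6 F_EXX = 258 MPa.
φR_n = 0.75 × 258 × 2640 × 10⁻³ = 510.8 kN.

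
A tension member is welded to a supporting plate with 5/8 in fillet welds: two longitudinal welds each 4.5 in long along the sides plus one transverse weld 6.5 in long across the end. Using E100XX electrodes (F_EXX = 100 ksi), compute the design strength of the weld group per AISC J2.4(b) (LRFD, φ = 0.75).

t_e = 0.707 × 0.625 = 0.4419 in.
R_nwl = 0.6 × 100 × 0.4419 × 9 = 238.6 kips (longitudinal, 2 welds).
R_nwt = 0.6 × 100 × 0.4419 × 6.5 = 172.3 kips (transverse, base value).
(i) R_nwl + R_nwt = 410.9 kips; (ii) 0.85 R_nwl + 1.5 R_nwt = 461.3 kips.
R_n = max = 461.3 kips [governs: (ii)]; φR_n = 346 kips.

φR_n ≈ 346 kips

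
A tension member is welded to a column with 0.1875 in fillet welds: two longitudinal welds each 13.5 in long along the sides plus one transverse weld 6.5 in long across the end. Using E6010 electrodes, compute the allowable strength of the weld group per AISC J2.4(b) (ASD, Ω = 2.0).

E60XX → F_EXX = 60 ksi.
t_e = 0.707 × 0.1875 = 0.1326 in.
R_nwl = 0.6 × 60 × 0.1326 × 27 = 128.9 kips (longitudinal, 2 welds).
R_nwt = 0.6 × 60 × 0.1326 × 6.5 = 31.02 kips (transverse, base value).
(i) R_nwl + R_nwt = 159.9 kips; (ii) 0.85 R_nwl + 1.5 R_nwt = 156.1 kips.
R_n = max = 159.9 kips [governs: (i)]; R_n/Ω = 79.94 kips.

R_n/Ω ≈ 79.9 kips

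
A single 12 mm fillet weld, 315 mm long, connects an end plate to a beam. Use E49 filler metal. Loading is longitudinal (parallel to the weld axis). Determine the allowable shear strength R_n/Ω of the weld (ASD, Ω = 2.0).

E49XX → F_EXX = 490 MPa.
Effective throat t_e = 0.707 × 12 = 8.484 mm.
Total length L = 315 mm; A_we = 8.484 × 315 = 2672 mm².
F_nw = 0.6 F_EXX = 0.6 × 490 = 294 MPa.
R_n = 294 × 2672 × 10⁻³ = 785.7 kN; R_n/Ω = 785.7/2.0 = 392.9 kN.

R_n/Ω ≈ 393 kN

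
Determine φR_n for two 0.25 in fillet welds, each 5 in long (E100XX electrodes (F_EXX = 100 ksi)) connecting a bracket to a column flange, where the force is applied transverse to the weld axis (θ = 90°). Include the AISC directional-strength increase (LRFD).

t_e = 0.707 × 0.25 = 0.1767 in; A_we = 0.1767 × 10 = 1.767 in².
Directional factor: 1.0 + 0.5 sin^1.5(90°) = 1.5.
F_nw = 0.6 × 100 × 1.5 = 90 ksi.
φR_n = 0.75 × 90 × 1.767 = 119.3 kips.

φR_n ≈ 119 kips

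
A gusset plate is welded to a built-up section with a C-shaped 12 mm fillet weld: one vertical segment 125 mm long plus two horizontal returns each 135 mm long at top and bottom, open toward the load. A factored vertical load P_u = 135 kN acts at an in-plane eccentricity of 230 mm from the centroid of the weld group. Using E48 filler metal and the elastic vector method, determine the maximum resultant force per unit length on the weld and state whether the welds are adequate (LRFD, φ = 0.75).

E48XX → F_EXX = 480 MPa.
Total weld length L_w = 395 mm. Treat welds as unit-width lines.
Centroid: x̄ = 2×135×67.5 / 395 = 46.14 mm from the vertical weld.
Polar moment about centroid: J = I_x + I_y = [125³/12 + 2×135×62.5²] + [125×46.14² + 2(135³/12 + 135×21.36²)] = 2017000 mm³.
Direct shear f_v = P/L_w = 135×10³ / 395 = 341.8 N/mm (vertical).
Torsion M = P·e = 135×10³ × 230 = 31050000 N·mm.
Critical point at (x, y) = (88.86, 62.5) from centroid. f_tx = M·y/J = 962.2 N/mm; f_ty = M·x/J = 1368 N/mm.
Resultant f_max = √[f_tx² + (f_v + f_ty)²] = √[962.2² + (341.8 + 1368)²] = 1962 N/mm.
Capacity per unit length: φr_n = 0.75 × 0.6 × 480 × (0.707 × 12) = 1833 N/mm.
1962 > 1833 → NOT adequate.

f_max ≈ 1960 N/mm; NOT adequate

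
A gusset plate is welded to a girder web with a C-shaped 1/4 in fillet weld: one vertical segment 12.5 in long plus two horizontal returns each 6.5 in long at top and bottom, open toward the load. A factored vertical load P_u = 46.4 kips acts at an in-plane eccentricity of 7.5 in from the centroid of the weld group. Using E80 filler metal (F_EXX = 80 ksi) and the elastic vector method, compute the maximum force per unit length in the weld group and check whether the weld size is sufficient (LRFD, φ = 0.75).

Total weld length L_w = 25.5 in. Treat welds as unit-width lines.
Centroid: x̄ = 2×6.5×3.25 / 25.5 = 1.657 in from the vertical weld.
Polar moment about centroid: J = I_x + I_y = [12.5³/12 + 2×6.5×6.25²] + [12.5×1.657² + 2(6.5³/12 + 6.5×1.593²)] = 783.7 in³.
Direct shear f_v = P/L_w = 46.4 / 25.5 = 1.82 kip/in (vertical).
Torsion M = P·e = 46.4 × 7.5 = 348 kip·in.
Critical point at (x, y) = (4.843, 6.25) from centroid. f_tx = M·y/J = 2.775 kip/in; f_ty = M·x/J = 2.151 kip/in.
Resultant f_max = √[f_tx² + (f_v + f_ty)²] = √[2.775² + (1.82 + 2.151)²] = 4.844 kip/in.
Capacity per unit length: φr_n = 0.75 × 0.6 × 80 × (0.707 × 0.25) = 6.363 kip/in.
4.844 ≤ 6.363 → adequate.

f_max ≈ 4.84 kip/in; adequate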